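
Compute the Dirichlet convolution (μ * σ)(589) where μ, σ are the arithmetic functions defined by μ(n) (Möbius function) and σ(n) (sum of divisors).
(μ * σ)(589) = 589

Divisors of 589: [1, 19, 31, 589]. For each d | 589:
  d = 1: μ(1) · σ(589/1) = 1 · 640 = 640
  d = 19: μ(19) · σ(589/19) = -1 · 32 = -32
  d = 31: μ(31) · σ(589/31) = -1 · 20 = -20
  d = 589: μ(589) · σ(589/589) = 1 · 1 = 1
Summing: (μ * σ)(589) = 640 + -32 + -20 + 1 = 589.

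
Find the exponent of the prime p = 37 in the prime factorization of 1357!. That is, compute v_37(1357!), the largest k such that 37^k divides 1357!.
v_37(1357!) = 36

Legendre's formula: v_p(n!) = Σ_{k ≥ 1} ⌊n / p^k⌋. For p = 37, n = 1357, the terms are:
  ⌊1357/37^1⌋ = ⌊1357/37⌋ = 36
(the next term ⌊1357/37^2⌋ = 0, terminating the sum). Summing: v_37(1357!) = 36 = 36.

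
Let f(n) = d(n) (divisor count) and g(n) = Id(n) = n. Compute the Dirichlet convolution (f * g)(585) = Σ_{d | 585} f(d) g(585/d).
(d * Id)(585) = 1890

Divisors of 585: [1, 3, 5, 9, 13, 15, 39, 45, 65, 117, 195, 585]. For each d | 585:
  d = 1: d(1) · Id(585/1) = 1 · 585 = 585
  d = 3: d(3) · Id(585/3) = 2 · 195 = 390
  d = 5: d(5) · Id(585/5) = 2 · 117 = 234
  d = 9: d(9) · Id(585/9) = 3 · 65 = 195
  d = 13: d(13) · Id(585/13) = 2 · 45 = 90
  d = 15: d(15) · Id(585/15) = 4 · 39 = 156
  d = 39: d(39) · Id(585/39) = 4 · 15 = 60
  d = 45: d(45) · Id(585/45) = 6 · 13 = 78
  d = 65: d(65) · Id(585/65) = 4 · 9 = 36
  d = 117: d(117) · Id(585/117) = 6 · 5 = 30
  d = 195: d(195) · Id(585/195) = 8 · 3 = 24
  d = 585: d(585) · Id(585/585) = 12 · 1 = 12
Summing: (d * Id)(585) = 585 + 390 + 234 + 195 + 90 + 156 + 60 + 78 + 36 + 30 + 24 + 12 = 1890.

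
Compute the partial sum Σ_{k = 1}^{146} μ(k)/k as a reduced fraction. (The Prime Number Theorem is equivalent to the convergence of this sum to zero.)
Σ μ(k)/k = 66670440746206079837278951558338834430808994180477323/3338215550199730022503077710549980019122111551066811030

Values of μ(k) for 1 ≤ k ≤ 146: μ(1) = 1, μ(2) = -1, μ(3) = -1, μ(5) = -1, μ(6) = 1, μ(7) = -1, μ(10) = 1, μ(11) = -1, μ(13) = -1, μ(14) = 1, μ(15) = 1, μ(17) = -1, μ(19) = -1, μ(21) = 1, μ(22) = 1, μ(23) = -1, μ(26) = 1, μ(29) = -1, μ(30) = -1, μ(31) = -1, μ(33) = 1, μ(34) = 1, μ(35) = 1, μ(37) = -1, μ(38) = 1, μ(39) = 1, μ(41) = -1, μ(42) = -1, μ(43) = -1, μ(46) = 1, μ(47) = -1, μ(51) = 1, μ(53) = -1, μ(55) = 1, μ(57) = 1, μ(58) = 1, μ(59) = -1, μ(61) = -1, μ(62) = 1, μ(65) = 1, μ(66) = -1, μ(67) = -1, μ(69) = 1, μ(70) = -1, μ(71) = -1, μ(73) = -1, μ(74) = 1, μ(77) = 1, μ(78) = -1, μ(79) = -1, μ(82) = 1, μ(83) = -1, μ(85) = 1, μ(86) = 1, μ(87) = 1, μ(89) = -1, μ(91) = 1, μ(93) = 1, μ(94) = 1, μ(95) = 1, μ(97) = -1, μ(101) = -1, μ(102) = -1, μ(103) = -1, μ(105) = -1, μ(106) = 1, μ(107) = -1, μ(109) = -1, μ(110) = -1, μ(111) = 1, μ(113) = -1, μ(114) = -1, μ(115) = 1, μ(118) = 1, μ(119) = 1, μ(122) = 1, μ(123) = 1, μ(127) = -1, μ(129) = 1, μ(130) = -1, μ(131) = -1, μ(133) = 1, μ(134) = 1, μ(137) = -1, μ(138) = -1, μ(139) = -1, μ(141) = 1, μ(142) = 1, μ(143) = 1, μ(145) = 1, μ(146) = 1, with μ = 0 on non-squarefree integers. Summing μ(k)/k for k where μ(k) ≠ 0 gives 66670440746206079837278951558338834430808994180477323/3338215550199730022503077710549980019122111551066811030 ≈ 0.0200. (PNT ⟺ this sum → 0 as n → ∞.)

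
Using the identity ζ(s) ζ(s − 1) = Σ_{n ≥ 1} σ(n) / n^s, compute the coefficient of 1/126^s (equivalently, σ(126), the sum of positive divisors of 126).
σ(126) = 312

In the product (Σ m^0/m^s)(Σ k / k^s) = Σ (Σ_{d | n} d) / n^s, the coefficient of 1/n^s is σ(n) = Σ_{d | n} d. For n = 126, divisors are [1, 2, 3, 6, 7, 9, 14, 18, 21, 42, 63, 126]; summing: σ(126) = 312.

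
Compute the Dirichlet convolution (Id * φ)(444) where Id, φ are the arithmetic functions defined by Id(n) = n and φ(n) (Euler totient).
(Id * φ)(444) = 2920

Divisors of 444: [1, 2, 3, 4, 6, 12, 37, 74, 111, 148, 222, 444]. For each d | 444:
  d = 1: Id(1) · φ(444/1) = 1 · 144 = 144
  d = 2: Id(2) · φ(444/2) = 2 · 72 = 144
  d = 3: Id(3) · φ(444/3) = 3 · 72 = 216
  d = 4: Id(4) · φ(444/4) = 4 · 72 = 288
  d = 6: Id(6) · φ(444/6) = 6 · 36 = 216
  d = 12: Id(12) · φ(444/12) = 12 · 36 = 432
  d = 37: Id(37) · φ(444/37) = 37 · 4 = 148
  d = 74: Id(74) · φ(444/74) = 74 · 2 = 148
  d = 111: Id(111) · φ(444/111) = 111 · 2 = 222
  d = 148: Id(148) · φ(444/148) = 148 · 2 = 296
  d = 222: Id(222) · φ(444/222) = 222 · 1 = 222
  d = 444: Id(444) · φ(444/444) = 444 · 1 = 444
Summing: (Id * φ)(444) = 144 + 144 + 216 + 288 + 216 + 432 + 148 + 148 + 222 + 296 + 222 + 444 = 2920.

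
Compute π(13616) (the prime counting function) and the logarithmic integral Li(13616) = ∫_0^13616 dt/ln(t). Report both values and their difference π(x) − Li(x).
π(13616) = 1609;  Li(13616) ≈ 1631.98;  π(x) − Li(x) ≈ -22.98.

Direct count of primes ≤ 13616 gives π(13616) = 1609. Numerical evaluation of the logarithmic integral gives Li(13616) ≈ 1631.98. The difference π(x) − Li(x) ≈ -22.98 is typically negative for small/moderate x (Li(x) overestimates), though Littlewood's theorem shows this sign changes infinitely often.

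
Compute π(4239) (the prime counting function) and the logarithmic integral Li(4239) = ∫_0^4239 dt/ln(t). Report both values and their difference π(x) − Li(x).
π(4239) = 580;  Li(4239) ≈ 594.08;  π(x) − Li(x) ≈ -14.08.

Direct count of primes ≤ 4239 gives π(4239) = 580. Numerical evaluation of the logarithmic integral gives Li(4239) ≈ 594.08. The difference π(x) − Li(x) ≈ -14.08 is typically negative for small/moderate x (Li(x) overestimates), though Littlewood's theorem shows this sign changes infinitely often.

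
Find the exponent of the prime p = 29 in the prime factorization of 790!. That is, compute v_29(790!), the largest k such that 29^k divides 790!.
v_29(790!) = 27

Legendre's formula: v_p(n!) = Σ_{k ≥ 1} ⌊n / p^k⌋. For p = 29, n = 790, the terms are:
  ⌊790/29^1⌋ = ⌊790/29⌋ = 27
(the next term ⌊790/29^2⌋ = 0, terminating the sum). Summing: v_29(790!) = 27 = 27.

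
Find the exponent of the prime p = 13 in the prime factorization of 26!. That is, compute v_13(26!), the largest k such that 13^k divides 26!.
v_13(26!) = 2

Legendre's formula: v_p(n!) = Σ_{k ≥ 1} ⌊n / p^k⌋. For p = 13, n = 26, the terms are:
  ⌊26/13^1⌋ = ⌊26/13⌋ = 2
(the next term ⌊26/13^2⌋ = 0, terminating the sum). Summing: v_13(26!) = 2 = 2.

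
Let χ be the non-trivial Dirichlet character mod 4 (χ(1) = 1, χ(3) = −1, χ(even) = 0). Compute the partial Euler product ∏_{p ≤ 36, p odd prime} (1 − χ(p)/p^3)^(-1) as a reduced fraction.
∏ = 16829566118167783909225/17369167366519535960064

The odd primes p ≤ 36 are [3, 5, 7, 11, 13, 17, 19, 23, 29, 31]. For each, χ(p) = 1 if p ≡ 1 mod 4, χ(p) = −1 if p ≡ 3 mod 4. Taking (1 − χ(p)/p^3)^(-1) = p^3/(p^3 − χ(p)): (1 − (-1)/3^3)^(-1) · (1 − (1)/5^3)^(-1) · (1 − (-1)/7^3)^(-1) · (1 − (-1)/11^3)^(-1) · (1 − (1)/13^3)^(-1) · (1 − (1)/17^3)^(-1) · (1 − (-1)/19^3)^(-1) · (1 − (-1)/23^3)^(-1) · (1 − (1)/29^3)^(-1) · (1 − (-1)/31^3)^(-1) = 16829566118167783909225/17369167366519535960064.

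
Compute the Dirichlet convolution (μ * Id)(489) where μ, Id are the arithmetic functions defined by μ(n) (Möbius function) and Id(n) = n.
(μ * Id)(489) = 324

Divisors of 489: [1, 3, 163, 489]. For each d | 489:
  d = 1: μ(1) · Id(489/1) = 1 · 489 = 489
  d = 3: μ(3) · Id(489/3) = -1 · 163 = -163
  d = 163: μ(163) · Id(489/163) = -1 · 3 = -3
  d = 489: μ(489) · Id(489/489) = 1 · 1 = 1
Summing: (μ * Id)(489) = 489 + -163 + -3 + 1 = 324.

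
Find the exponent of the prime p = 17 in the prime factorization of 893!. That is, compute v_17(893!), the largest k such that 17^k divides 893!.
v_17(893!) = 55

Legendre's formula: v_p(n!) = Σ_{k ≥ 1} ⌊n / p^k⌋. For p = 17, n = 893, the terms are:
  ⌊893/17^1⌋ = ⌊893/17⌋ = 52
  ⌊893/17^2⌋ = ⌊893/289⌋ = 3
(the next term ⌊893/17^3⌋ = 0, terminating the sum). Summing: v_17(893!) = 52 + 3 = 55.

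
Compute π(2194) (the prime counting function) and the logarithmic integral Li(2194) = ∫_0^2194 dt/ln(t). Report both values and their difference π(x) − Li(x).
π(2194) = 327;  Li(2194) ≈ 340.18;  π(x) − Li(x) ≈ -13.18.

Direct count of primes ≤ 2194 gives π(2194) = 327. Numerical evaluation of the logarithmic integral gives Li(2194) ≈ 340.18. The difference π(x) − Li(x) ≈ -13.18 is typically negative for small/moderate x (Li(x) overestimates), though Littlewood's theorem shows this sign changes infinitely often.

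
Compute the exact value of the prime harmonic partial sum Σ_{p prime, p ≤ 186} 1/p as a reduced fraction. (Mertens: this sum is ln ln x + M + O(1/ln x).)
Σ 1/p = 10408867916382550633331528920459565913027063402071390584941986323453055203/5397346292805549782720214077673687806275517530364350655459511599582614290

π(186) = 42, so the primes ≤ 186 are [2, 3, 5, 7, 11, 13, 17, 19, 23, 29, 31, 37, 41, 43, 47, 53, 59, 61, 67, 71, 73, 79, 83, 89, 97, 101, 103, 107, 109, 113, 127, 131, 137, 139, 149, 151, 157, 163, 167, 173, 179, 181]. Summing 1/p over these primes: 10408867916382550633331528920459565913027063402071390584941986323453055203/5397346292805549782720214077673687806275517530364350655459511599582614290 ≈ 1.9285. Mertens estimate ln ln(186) + 0.2615 ≈ 1.9151.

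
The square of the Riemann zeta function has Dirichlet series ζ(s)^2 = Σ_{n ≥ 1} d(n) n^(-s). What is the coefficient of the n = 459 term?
d(459) = 8

ζ(s)^2 = (Σ 1/m^s)(Σ 1/k^s). The coefficient of 1/n^s in the product is the number of ordered pairs (m, k) with mk = n, which equals d(n). For n = 459, divisors are [1, 3, 9, 17, 27, 51, 153, 459], so d(459) = 8.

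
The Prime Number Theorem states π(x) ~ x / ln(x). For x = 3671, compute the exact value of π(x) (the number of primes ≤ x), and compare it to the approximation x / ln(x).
π(3671) = 512;  x/ln(x) ≈ 447.23;  relative error ≈ 12.65%.

Directly count primes up to 3671: π(3671) = 512. The PNT approximation gives 3671/ln(3671) ≈ 3671/8.20822 ≈ 447.23. Relative error (π(x) − x/ln(x)) / π(x) ≈ 12.65%; the approximation is known to undercount slightly (Li(x) is a better estimate).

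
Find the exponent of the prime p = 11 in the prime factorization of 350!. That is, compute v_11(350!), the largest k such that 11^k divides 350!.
v_11(350!) = 33

Legendre's formula: v_p(n!) = Σ_{k ≥ 1} ⌊n / p^k⌋. For p = 11, n = 350, the terms are:
  ⌊350/11^1⌋ = ⌊350/11⌋ = 31
  ⌊350/11^2⌋ = ⌊350/121⌋ = 2
(the next term ⌊350/11^3⌋ = 0, terminating the sum). Summing: v_11(350!) = 31 + 2 = 33.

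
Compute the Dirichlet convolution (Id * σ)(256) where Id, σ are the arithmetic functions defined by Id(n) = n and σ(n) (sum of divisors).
(Id * σ)(256) = 4097

Divisors of 256: [1, 2, 4, 8, 16, 32, 64, 128, 256]. For each d | 256:
  d = 1: Id(1) · σ(256/1) = 1 · 511 = 511
  d = 2: Id(2) · σ(256/2) = 2 · 255 = 510
  d = 4: Id(4) · σ(256/4) = 4 · 127 = 508
  d = 8: Id(8) · σ(256/8) = 8 · 63 = 504
  d = 16: Id(16) · σ(256/16) = 16 · 31 = 496
  d = 32: Id(32) · σ(256/32) = 32 · 15 = 480
  d = 64: Id(64) · σ(256/64) = 64 · 7 = 448
  d = 128: Id(128) · σ(256/128) = 128 · 3 = 384
  d = 256: Id(256) · σ(256/256) = 256 · 1 = 256
Summing: (Id * σ)(256) = 511 + 510 + 508 + 504 + 496 + 480 + 448 + 384 + 256 = 4097.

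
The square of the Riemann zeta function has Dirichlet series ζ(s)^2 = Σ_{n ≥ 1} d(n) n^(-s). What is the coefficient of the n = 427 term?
d(427) = 4

ζ(s)^2 = (Σ 1/m^s)(Σ 1/k^s). The coefficient of 1/n^s in the product is the number of ordered pairs (m, k) with mk = n, which equals d(n). For n = 427, divisors are [1, 7, 61, 427], so d(427) = 4.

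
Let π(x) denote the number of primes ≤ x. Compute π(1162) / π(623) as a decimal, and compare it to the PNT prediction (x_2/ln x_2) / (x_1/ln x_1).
π(1162)/π(623) = 191/114 ≈ 1.6754;  PNT prediction ≈ 1.7004.

π(623) = 114 and π(1162) = 191, so π(1162)/π(623) ≈ 1.6754. The PNT-predicted ratio is (1162/ln(1162)) / (623/ln(623)) ≈ 1.7004. The two agree to within a few percent, as expected.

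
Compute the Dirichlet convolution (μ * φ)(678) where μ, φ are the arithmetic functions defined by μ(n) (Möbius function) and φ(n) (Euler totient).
(μ * φ)(678) = 0

Divisors of 678: [1, 2, 3, 6, 113, 226, 339, 678]. For each d | 678:
  d = 1: μ(1) · φ(678/1) = 1 · 224 = 224
  d = 2: μ(2) · φ(678/2) = -1 · 224 = -224
  d = 3: μ(3) · φ(678/3) = -1 · 112 = -112
  d = 6: μ(6) · φ(678/6) = 1 · 112 = 112
  d = 113: μ(113) · φ(678/113) = -1 · 2 = -2
  d = 226: μ(226) · φ(678/226) = 1 · 2 = 2
  d = 339: μ(339) · φ(678/339) = 1 · 1 = 1
  d = 678: μ(678) · φ(678/678) = -1 · 1 = -1
Summing: (μ * φ)(678) = 224 + -224 + -112 + 112 + -2 + 2 + 1 + -1 = 0.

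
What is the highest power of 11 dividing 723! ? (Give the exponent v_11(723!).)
v_11(723!) = 70

Legendre's formula: v_p(n!) = Σ_{k ≥ 1} ⌊n / p^k⌋. For p = 11, n = 723, the terms are:
  ⌊723/11^1⌋ = ⌊723/11⌋ = 65
  ⌊723/11^2⌋ = ⌊723/121⌋ = 5
(the next term ⌊723/11^3⌋ = 0, terminating the sum). Summing: v_11(723!) = 65 + 5 = 70.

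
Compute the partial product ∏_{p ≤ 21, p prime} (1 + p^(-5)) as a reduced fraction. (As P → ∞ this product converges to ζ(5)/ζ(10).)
∏ = 405833785877367637916288/391770333462674252324875

The primes p ≤ 21 are [2, 3, 5, 7, 11, 13, 17, 19]. For each, (1 + 1/p^5) = (p^5 + 1)/p^5. Multiplying these fractions over p ∈ [2, 3, 5, 7, 11, 13, 17, 19] gives 405833785877367637916288/391770333462674252324875. (In the limit P → ∞ this tends to ζ(5)/ζ(10).)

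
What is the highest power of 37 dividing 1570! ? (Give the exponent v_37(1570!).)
v_37(1570!) = 43

Legendre's formula: v_p(n!) = Σ_{k ≥ 1} ⌊n / p^k⌋. For p = 37, n = 1570, the terms are:
  ⌊1570/37^1⌋ = ⌊1570/37⌋ = 42
  ⌊1570/37^2⌋ = ⌊1570/1369⌋ = 1
(the next term ⌊1570/37^3⌋ = 0, terminating the sum). Summing: v_37(1570!) = 42 + 1 = 43.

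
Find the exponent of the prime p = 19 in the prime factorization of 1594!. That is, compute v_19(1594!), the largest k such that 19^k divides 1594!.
v_19(1594!) = 87

Legendre's formula: v_p(n!) = Σ_{k ≥ 1} ⌊n / p^k⌋. For p = 19, n = 1594, the terms are:
  ⌊1594/19^1⌋ = ⌊1594/19⌋ = 83
  ⌊1594/19^2⌋ = ⌊1594/361⌋ = 4
(the next term ⌊1594/19^3⌋ = 0, terminating the sum). Summing: v_19(1594!) = 83 + 4 = 87.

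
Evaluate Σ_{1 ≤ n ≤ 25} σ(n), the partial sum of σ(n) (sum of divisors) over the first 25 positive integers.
Σ_{n ≤ 25} σ(n) = 522

Compute σ(n) for each 1 ≤ n ≤ 25: σ(1) = 1, σ(2) = 3, σ(3) = 4, σ(4) = 7, σ(5) = 6, σ(6) = 12, σ(7) = 8, σ(8) = 15, σ(9) = 13, σ(10) = 18, σ(11) = 12, σ(12) = 28, σ(13) = 14, σ(14) = 24, σ(15) = 24, σ(16) = 31, σ(17) = 18, σ(18) = 39, σ(19) = 20, σ(20) = 42, σ(21) = 32, σ(22) = 36, σ(23) = 24, σ(24) = 60, σ(25) = 31. Summing all 25 values: 522. (Average order: Σ_{n ≤ x} σ(n) ~ (π²/12) x². For x = 25, (π²/12)·25² ≈ 514.04.)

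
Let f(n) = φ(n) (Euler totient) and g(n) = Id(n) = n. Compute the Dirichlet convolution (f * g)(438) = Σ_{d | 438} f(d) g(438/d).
(φ * Id)(438) = 2175

Divisors of 438: [1, 2, 3, 6, 73, 146, 219, 438]. For each d | 438:
  d = 1: φ(1) · Id(438/1) = 1 · 438 = 438
  d = 2: φ(2) · Id(438/2) = 1 · 219 = 219
  d = 3: φ(3) · Id(438/3) = 2 · 146 = 292
  d = 6: φ(6) · Id(438/6) = 2 · 73 = 146
  d = 73: φ(73) · Id(438/73) = 72 · 6 = 432
  d = 146: φ(146) · Id(438/146) = 72 · 3 = 216
  d = 219: φ(219) · Id(438/219) = 144 · 2 = 288
  d = 438: φ(438) · Id(438/438) = 144 · 1 = 144
Summing: (φ * Id)(438) = 438 + 219 + 292 + 146 + 432 + 216 + 288 + 144 = 2175.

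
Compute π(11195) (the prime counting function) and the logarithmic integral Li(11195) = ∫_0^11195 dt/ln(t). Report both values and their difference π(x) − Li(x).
π(11195) = 1355;  Li(11195) ≈ 1375.08;  π(x) − Li(x) ≈ -20.08.

Direct count of primes ≤ 11195 gives π(11195) = 1355. Numerical evaluation of the logarithmic integral gives Li(11195) ≈ 1375.08. The difference π(x) − Li(x) ≈ -20.08 is typically negative for small/moderate x (Li(x) overestimates), though Littlewood's theorem shows this sign changes infinitely often.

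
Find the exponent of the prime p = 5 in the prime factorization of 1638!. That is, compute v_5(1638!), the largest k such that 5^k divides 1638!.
v_5(1638!) = 407

Legendre's formula: v_p(n!) = Σ_{k ≥ 1} ⌊n / p^k⌋. For p = 5, n = 1638, the terms are:
  ⌊1638/5^1⌋ = ⌊1638/5⌋ = 327
  ⌊1638/5^2⌋ = ⌊1638/25⌋ = 65
  ⌊1638/5^3⌋ = ⌊1638/125⌋ = 13
  ⌊1638/5^4⌋ = ⌊1638/625⌋ = 2
(the next term ⌊1638/5^5⌋ = 0, terminating the sum). Summing: v_5(1638!) = 327 + 65 + 13 + 2 = 407.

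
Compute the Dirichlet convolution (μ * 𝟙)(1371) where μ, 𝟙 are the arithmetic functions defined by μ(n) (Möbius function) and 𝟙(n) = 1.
(μ * 𝟙)(1371) = 0

Divisors of 1371: [1, 3, 457, 1371]. For each d | 1371:
  d = 1: μ(1) · 𝟙(1371/1) = 1 · 1 = 1
  d = 3: μ(3) · 𝟙(1371/3) = -1 · 1 = -1
  d = 457: μ(457) · 𝟙(1371/457) = -1 · 1 = -1
  d = 1371: μ(1371) · 𝟙(1371/1371) = 1 · 1 = 1
Summing: (μ * 𝟙)(1371) = 1 + -1 + -1 + 1 = 0.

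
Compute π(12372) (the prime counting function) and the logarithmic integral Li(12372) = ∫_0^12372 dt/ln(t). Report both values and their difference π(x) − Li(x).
π(12372) = 1475;  Li(12372) ≈ 1500.64;  π(x) − Li(x) ≈ -25.64.

Direct count of primes ≤ 12372 gives π(12372) = 1475. Numerical evaluation of the logarithmic integral gives Li(12372) ≈ 1500.64. The difference π(x) − Li(x) ≈ -25.64 is typically negative for small/moderate x (Li(x) overestimates), though Littlewood's theorem shows this sign changes infinitely often.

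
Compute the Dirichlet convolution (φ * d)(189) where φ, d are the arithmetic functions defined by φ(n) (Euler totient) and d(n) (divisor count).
(φ * d)(189) = 320

Divisors of 189: [1, 3, 7, 9, 21, 27, 63, 189]. For each d | 189:
  d = 1: φ(1) · d(189/1) = 1 · 8 = 8
  d = 3: φ(3) · d(189/3) = 2 · 6 = 12
  d = 7: φ(7) · d(189/7) = 6 · 4 = 24
  d = 9: φ(9) · d(189/9) = 6 · 4 = 24
  d = 21: φ(21) · d(189/21) = 12 · 3 = 36
  d = 27: φ(27) · d(189/27) = 18 · 2 = 36
  d = 63: φ(63) · d(189/63) = 36 · 2 = 72
  d = 189: φ(189) · d(189/189) = 108 · 1 = 108
Summing: (φ * d)(189) = 8 + 12 + 24 + 24 + 36 + 36 + 72 + 108 = 320.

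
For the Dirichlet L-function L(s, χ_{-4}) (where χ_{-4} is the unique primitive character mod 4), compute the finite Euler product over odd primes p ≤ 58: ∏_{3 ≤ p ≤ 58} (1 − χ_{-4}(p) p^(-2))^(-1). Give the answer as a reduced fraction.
∏ = 6080498115610191266973991/6635764829241999360000000

The odd primes p ≤ 58 are [3, 5, 7, 11, 13, 17, 19, 23, 29, 31, 37, 41, 43, 47, 53]. For each, χ(p) = 1 if p ≡ 1 mod 4, χ(p) = −1 if p ≡ 3 mod 4. Taking (1 − χ(p)/p^2)^(-1) = p^2/(p^2 − χ(p)): (1 − (-1)/3^2)^(-1) · (1 − (1)/5^2)^(-1) · (1 − (-1)/7^2)^(-1) · (1 − (-1)/11^2)^(-1) · (1 − (1)/13^2)^(-1) · (1 − (1)/17^2)^(-1) · (1 − (-1)/19^2)^(-1) · (1 − (-1)/23^2)^(-1) · (1 − (1)/29^2)^(-1) · (1 − (-1)/31^2)^(-1) · (1 − (1)/37^2)^(-1) · (1 − (1)/41^2)^(-1) · (1 − (-1)/43^2)^(-1) · (1 − (-1)/47^2)^(-1) · (1 − (1)/53^2)^(-1) = 6080498115610191266973991/6635764829241999360000000.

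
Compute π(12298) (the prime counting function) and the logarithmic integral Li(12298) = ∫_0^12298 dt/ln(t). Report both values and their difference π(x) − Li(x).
π(12298) = 1470;  Li(12298) ≈ 1492.78;  π(x) − Li(x) ≈ -22.78.

Direct count of primes ≤ 12298 gives π(12298) = 1470. Numerical evaluation of the logarithmic integral gives Li(12298) ≈ 1492.78. The difference π(x) − Li(x) ≈ -22.78 is typically negative for small/moderate x (Li(x) overestimates), though Littlewood's theorem shows this sign changes infinitely often.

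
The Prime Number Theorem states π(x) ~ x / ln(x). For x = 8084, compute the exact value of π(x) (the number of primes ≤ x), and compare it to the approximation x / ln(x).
π(8084) = 1015;  x/ln(x) ≈ 898.46;  relative error ≈ 11.48%.

Directly count primes up to 8084: π(8084) = 1015. The PNT approximation gives 8084/ln(8084) ≈ 8084/8.99764 ≈ 898.46. Relative error (π(x) − x/ln(x)) / π(x) ≈ 11.48%; the approximation is known to undercount slightly (Li(x) is a better estimate).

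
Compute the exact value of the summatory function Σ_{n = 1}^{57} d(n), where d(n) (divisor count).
Σ_{n ≤ 57} d(n) = 243

Compute d(n) for each 1 ≤ n ≤ 57: d(1) = 1, d(2) = 2, d(3) = 2, d(4) = 3, d(5) = 2, d(6) = 4, d(7) = 2, d(8) = 4, d(9) = 3, d(10) = 4, d(11) = 2, d(12) = 6, d(13) = 2, d(14) = 4, d(15) = 4, d(16) = 5, d(17) = 2, d(18) = 6, d(19) = 2, d(20) = 6, d(21) = 4, d(22) = 4, d(23) = 2, d(24) = 8, d(25) = 3, d(26) = 4, d(27) = 4, d(28) = 6, d(29) = 2, d(30) = 8, d(31) = 2, d(32) = 6, d(33) = 4, d(34) = 4, d(35) = 4, d(36) = 9, d(37) = 2, d(38) = 4, d(39) = 4, d(40) = 8, d(41) = 2, d(42) = 8, d(43) = 2, d(44) = 6, d(45) = 6, d(46) = 4, d(47) = 2, d(48) = 10, d(49) = 3, d(50) = 6, d(51) = 4, d(52) = 6, d(53) = 2, d(54) = 8, d(55) = 4, d(56) = 8, d(57) = 4. Summing all 57 values: 243. (Dirichlet's divisor formula: Σ_{n ≤ x} d(n) = x ln(x) + (2γ − 1) x + O(√x). For x = 57, the asymptotic estimate is ≈ 239.26.)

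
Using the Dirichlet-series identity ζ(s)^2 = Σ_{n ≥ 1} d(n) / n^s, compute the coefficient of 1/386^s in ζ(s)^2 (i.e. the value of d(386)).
d(386) = 4

ζ(s)^2 = (Σ 1/m^s)(Σ 1/k^s). The coefficient of 1/n^s in the product is the number of ordered pairs (m, k) with mk = n, which equals d(n). For n = 386, divisors are [1, 2, 193, 386], so d(386) = 4.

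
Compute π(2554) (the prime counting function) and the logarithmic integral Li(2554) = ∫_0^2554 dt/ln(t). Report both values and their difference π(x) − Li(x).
π(2554) = 374;  Li(2554) ≈ 386.50;  π(x) − Li(x) ≈ -12.50.

Direct count of primes ≤ 2554 gives π(2554) = 374. Numerical evaluation of the logarithmic integral gives Li(2554) ≈ 386.50. The difference π(x) − Li(x) ≈ -12.50 is typically negative for small/moderate x (Li(x) overestimates), though Littlewood's theorem shows this sign changes infinitely often.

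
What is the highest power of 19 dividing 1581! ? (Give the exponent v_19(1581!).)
v_19(1581!) = 87

Legendre's formula: v_p(n!) = Σ_{k ≥ 1} ⌊n / p^k⌋. For p = 19, n = 1581, the terms are:
  ⌊1581/19^1⌋ = ⌊1581/19⌋ = 83
  ⌊1581/19^2⌋ = ⌊1581/361⌋ = 4
(the next term ⌊1581/19^3⌋ = 0, terminating the sum). Summing: v_19(1581!) = 83 + 4 = 87.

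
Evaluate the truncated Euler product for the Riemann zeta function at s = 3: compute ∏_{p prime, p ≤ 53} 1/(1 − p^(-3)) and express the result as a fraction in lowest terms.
∏ = 16238292364256237331040396846411171054751/13509219810297755163480275884866445246464

The primes p ≤ 53 are [2, 3, 5, 7, 11, 13, 17, 19, 23, 29, 31, 37, 41, 43, 47, 53]. For each prime, (1 − 1/p^3)^(-1) = p^3 / (p^3 − 1). The product is (1 − 1/2^3)^(-1), (1 − 1/3^3)^(-1), (1 − 1/5^3)^(-1), (1 − 1/7^3)^(-1), (1 − 1/11^3)^(-1), (1 − 1/13^3)^(-1), (1 − 1/17^3)^(-1), (1 − 1/19^3)^(-1), (1 − 1/23^3)^(-1), (1 − 1/29^3)^(-1), (1 − 1/31^3)^(-1), (1 − 1/37^3)^(-1), (1 − 1/41^3)^(-1), (1 − 1/43^3)^(-1), (1 − 1/47^3)^(-1), (1 − 1/53^3)^(-1) = ∏ p^3 / (p^3 − 1) = 16238292364256237331040396846411171054751/13509219810297755163480275884866445246464.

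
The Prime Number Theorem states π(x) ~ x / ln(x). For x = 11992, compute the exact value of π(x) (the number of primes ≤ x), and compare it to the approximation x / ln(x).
π(11992) = 1438;  x/ln(x) ≈ 1276.83;  relative error ≈ 11.21%.

Directly count primes up to 11992: π(11992) = 1438. The PNT approximation gives 11992/ln(11992) ≈ 11992/9.39200 ≈ 1276.83. Relative error (π(x) − x/ln(x)) / π(x) ≈ 11.21%; the approximation is known to undercount slightly (Li(x) is a better estimate).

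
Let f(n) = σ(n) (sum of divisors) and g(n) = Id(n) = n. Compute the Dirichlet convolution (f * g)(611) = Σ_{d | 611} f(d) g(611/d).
(σ * Id)(611) = 2565

Divisors of 611: [1, 13, 47, 611]. For each d | 611:
  d = 1: σ(1) · Id(611/1) = 1 · 611 = 611
  d = 13: σ(13) · Id(611/13) = 14 · 47 = 658
  d = 47: σ(47) · Id(611/47) = 48 · 13 = 624
  d = 611: σ(611) · Id(611/611) = 672 · 1 = 672
Summing: (σ * Id)(611) = 611 + 658 + 624 + 672 = 2565.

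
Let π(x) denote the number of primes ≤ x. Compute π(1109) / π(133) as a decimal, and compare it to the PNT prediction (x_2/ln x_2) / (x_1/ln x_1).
π(1109)/π(133) = 186/32 ≈ 5.8125;  PNT prediction ≈ 5.8160.

π(133) = 32 and π(1109) = 186, so π(1109)/π(133) ≈ 5.8125. The PNT-predicted ratio is (1109/ln(1109)) / (133/ln(133)) ≈ 5.8160. The two agree to within a few percent, as expected.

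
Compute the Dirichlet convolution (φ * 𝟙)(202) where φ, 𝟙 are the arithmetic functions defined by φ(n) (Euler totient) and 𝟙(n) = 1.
(φ * 𝟙)(202) = 202

Divisors of 202: [1, 2, 101, 202]. For each d | 202:
  d = 1: φ(1) · 𝟙(202/1) = 1 · 1 = 1
  d = 2: φ(2) · 𝟙(202/2) = 1 · 1 = 1
  d = 101: φ(101) · 𝟙(202/101) = 100 · 1 = 100
  d = 202: φ(202) · 𝟙(202/202) = 100 · 1 = 100
Summing: (φ * 𝟙)(202) = 1 + 1 + 100 + 100 = 202.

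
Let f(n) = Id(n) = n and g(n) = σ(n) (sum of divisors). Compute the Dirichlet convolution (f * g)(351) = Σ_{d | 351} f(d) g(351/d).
(Id * σ)(351) = 3834

Divisors of 351: [1, 3, 9, 13, 27, 39, 117, 351]. For each d | 351:
  d = 1: Id(1) · σ(351/1) = 1 · 560 = 560
  d = 3: Id(3) · σ(351/3) = 3 · 182 = 546
  d = 9: Id(9) · σ(351/9) = 9 · 56 = 504
  d = 13: Id(13) · σ(351/13) = 13 · 40 = 520
  d = 27: Id(27) · σ(351/27) = 27 · 14 = 378
  d = 39: Id(39) · σ(351/39) = 39 · 13 = 507
  d = 117: Id(117) · σ(351/117) = 117 · 4 = 468
  d = 351: Id(351) · σ(351/351) = 351 · 1 = 351
Summing: (Id * σ)(351) = 560 + 546 + 504 + 520 + 378 + 507 + 468 + 351 = 3834.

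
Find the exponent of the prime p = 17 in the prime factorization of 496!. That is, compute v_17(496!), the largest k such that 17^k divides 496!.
v_17(496!) = 30

Legendre's formula: v_p(n!) = Σ_{k ≥ 1} ⌊n / p^k⌋. For p = 17, n = 496, the terms are:
  ⌊496/17^1⌋ = ⌊496/17⌋ = 29
  ⌊496/17^2⌋ = ⌊496/289⌋ = 1
(the next term ⌊496/17^3⌋ = 0, terminating the sum). Summing: v_17(496!) = 29 + 1 = 30.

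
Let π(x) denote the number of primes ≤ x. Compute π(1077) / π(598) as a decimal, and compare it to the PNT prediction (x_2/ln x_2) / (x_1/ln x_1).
π(1077)/π(598) = 180/108 ≈ 1.6667;  PNT prediction ≈ 1.6492.

π(598) = 108 and π(1077) = 180, so π(1077)/π(598) ≈ 1.6667. The PNT-predicted ratio is (1077/ln(1077)) / (598/ln(598)) ≈ 1.6492. The two agree to within a few percent, as expected.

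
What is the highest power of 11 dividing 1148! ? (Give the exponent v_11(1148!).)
v_11(1148!) = 113

Legendre's formula: v_p(n!) = Σ_{k ≥ 1} ⌊n / p^k⌋. For p = 11, n = 1148, the terms are:
  ⌊1148/11^1⌋ = ⌊1148/11⌋ = 104
  ⌊1148/11^2⌋ = ⌊1148/121⌋ = 9
(the next term ⌊1148/11^3⌋ = 0, terminating the sum). Summing: v_11(1148!) = 104 + 9 = 113.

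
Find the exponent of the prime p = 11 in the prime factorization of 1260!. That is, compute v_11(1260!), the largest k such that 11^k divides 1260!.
v_11(1260!) = 124

Legendre's formula: v_p(n!) = Σ_{k ≥ 1} ⌊n / p^k⌋. For p = 11, n = 1260, the terms are:
  ⌊1260/11^1⌋ = ⌊1260/11⌋ = 114
  ⌊1260/11^2⌋ = ⌊1260/121⌋ = 10
(the next term ⌊1260/11^3⌋ = 0, terminating the sum). Summing: v_11(1260!) = 114 + 10 = 124.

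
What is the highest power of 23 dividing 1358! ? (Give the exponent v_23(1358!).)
v_23(1358!) = 61

Legendre's formula: v_p(n!) = Σ_{k ≥ 1} ⌊n / p^k⌋. For p = 23, n = 1358, the terms are:
  ⌊1358/23^1⌋ = ⌊1358/23⌋ = 59
  ⌊1358/23^2⌋ = ⌊1358/529⌋ = 2
(the next term ⌊1358/23^3⌋ = 0, terminating the sum). Summing: v_23(1358!) = 59 + 2 = 61.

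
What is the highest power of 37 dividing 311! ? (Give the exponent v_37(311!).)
v_37(311!) = 8

Legendre's formula: v_p(n!) = Σ_{k ≥ 1} ⌊n / p^k⌋. For p = 37, n = 311, the terms are:
  ⌊311/37^1⌋ = ⌊311/37⌋ = 8
(the next term ⌊311/37^2⌋ = 0, terminating the sum). Summing: v_37(311!) = 8 = 8.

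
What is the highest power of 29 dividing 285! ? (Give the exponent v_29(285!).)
v_29(285!) = 9

Legendre's formula: v_p(n!) = Σ_{k ≥ 1} ⌊n / p^k⌋. For p = 29, n = 285, the terms are:
  ⌊285/29^1⌋ = ⌊285/29⌋ = 9
(the next term ⌊285/29^2⌋ = 0, terminating the sum). Summing: v_29(285!) = 9 = 9.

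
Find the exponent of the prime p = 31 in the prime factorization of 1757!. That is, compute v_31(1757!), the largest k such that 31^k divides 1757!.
v_31(1757!) = 57

Legendre's formula: v_p(n!) = Σ_{k ≥ 1} ⌊n / p^k⌋. For p = 31, n = 1757, the terms are:
  ⌊1757/31^1⌋ = ⌊1757/31⌋ = 56
  ⌊1757/31^2⌋ = ⌊1757/961⌋ = 1
(the next term ⌊1757/31^3⌋ = 0, terminating the sum). Summing: v_31(1757!) = 56 + 1 = 57.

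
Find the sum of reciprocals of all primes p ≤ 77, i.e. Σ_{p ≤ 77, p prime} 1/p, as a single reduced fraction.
Σ 1/p = 71544353681891529224514036059/40729680599249024150621323470

π(77) = 21, so the primes ≤ 77 are [2, 3, 5, 7, 11, 13, 17, 19, 23, 29, 31, 37, 41, 43, 47, 53, 59, 61, 67, 71, 73]. Summing 1/p over these primes: 71544353681891529224514036059/40729680599249024150621323470 ≈ 1.7566. Mertens estimate ln ln(77) + 0.2615 ≈ 1.7302.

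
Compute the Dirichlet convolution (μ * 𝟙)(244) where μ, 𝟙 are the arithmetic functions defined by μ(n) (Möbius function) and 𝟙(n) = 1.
(μ * 𝟙)(244) = 0

Divisors of 244: [1, 2, 4, 61, 122, 244]. For each d | 244:
  d = 1: μ(1) · 𝟙(244/1) = 1 · 1 = 1
  d = 2: μ(2) · 𝟙(244/2) = -1 · 1 = -1
  d = 4: μ(4) · 𝟙(244/4) = 0 · 1 = 0
  d = 61: μ(61) · 𝟙(244/61) = -1 · 1 = -1
  d = 122: μ(122) · 𝟙(244/122) = 1 · 1 = 1
  d = 244: μ(244) · 𝟙(244/244) = 0 · 1 = 0
Summing: (μ * 𝟙)(244) = 1 + -1 + 0 + -1 + 1 + 0 = 0.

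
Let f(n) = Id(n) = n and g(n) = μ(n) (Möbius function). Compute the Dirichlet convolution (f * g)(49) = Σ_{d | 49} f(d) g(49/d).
(Id * μ)(49) = 42

Divisors of 49: [1, 7, 49]. For each d | 49:
  d = 1: Id(1) · μ(49/1) = 1 · 0 = 0
  d = 7: Id(7) · μ(49/7) = 7 · -1 = -7
  d = 49: Id(49) · μ(49/49) = 49 · 1 = 49
Summing: (Id * μ)(49) = 0 + -7 + 49 = 42.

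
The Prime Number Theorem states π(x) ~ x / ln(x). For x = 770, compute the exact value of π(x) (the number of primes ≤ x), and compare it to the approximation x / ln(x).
π(770) = 136;  x/ln(x) ≈ 115.85;  relative error ≈ 14.81%.

Directly count primes up to 770: π(770) = 136. The PNT approximation gives 770/ln(770) ≈ 770/6.64639 ≈ 115.85. Relative error (π(x) − x/ln(x)) / π(x) ≈ 14.81%; the approximation is known to undercount slightly (Li(x) is a better estimate).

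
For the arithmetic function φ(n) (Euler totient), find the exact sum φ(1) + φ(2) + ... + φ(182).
Σ_{n ≤ 182} φ(n) = 10132

Compute φ(n) for each 1 ≤ n ≤ 182: φ(1) = 1, φ(2) = 1, φ(3) = 2, φ(4) = 2, φ(5) = 4, φ(6) = 2, φ(7) = 6, φ(8) = 4, φ(9) = 6, φ(10) = 4, φ(11) = 10, φ(12) = 4, φ(13) = 12, φ(14) = 6, φ(15) = 8, φ(16) = 8, φ(17) = 16, φ(18) = 6, φ(19) = 18, φ(20) = 8, φ(21) = 12, φ(22) = 10, φ(23) = 22, φ(24) = 8, φ(25) = 20, φ(26) = 12, φ(27) = 18, φ(28) = 12, φ(29) = 28, φ(30) = 8, φ(31) = 30, φ(32) = 16, φ(33) = 20, φ(34) = 16, φ(35) = 24, φ(36) = 12, φ(37) = 36, φ(38) = 18, φ(39) = 24, φ(40) = 16, φ(41) = 40, φ(42) = 12, φ(43) = 42, φ(44) = 20, φ(45) = 24, φ(46) = 22, φ(47) = 46, φ(48) = 16, φ(49) = 42, φ(50) = 20, φ(51) = 32, φ(52) = 24, φ(53) = 52, φ(54) = 18, φ(55) = 40, φ(56) = 24, φ(57) = 36, φ(58) = 28, φ(59) = 58, φ(60) = 16, φ(61) = 60, φ(62) = 30, φ(63) = 36, φ(64) = 32, φ(65) = 48, φ(66) = 20, φ(67) = 66, φ(68) = 32, φ(69) = 44, φ(70) = 24, φ(71) = 70, φ(72) = 24, φ(73) = 72, φ(74) = 36, φ(75) = 40, φ(76) = 36, φ(77) = 60, φ(78) = 24, φ(79) = 78, φ(80) = 32, φ(81) = 54, φ(82) = 40, φ(83) = 82, φ(84) = 24, φ(85) = 64, φ(86) = 42, φ(87) = 56, φ(88) = 40, φ(89) = 88, φ(90) = 24, φ(91) = 72, φ(92) = 44, φ(93) = 60, φ(94) = 46, φ(95) = 72, φ(96) = 32, φ(97) = 96, φ(98) = 42, φ(99) = 60, φ(100) = 40, φ(101) = 100, φ(102) = 32, φ(103) = 102, φ(104) = 48, φ(105) = 48, φ(106) = 52, φ(107) = 106, φ(108) = 36, φ(109) = 108, φ(110) = 40, φ(111) = 72, φ(112) = 48, φ(113) = 112, φ(114) = 36, φ(115) = 88, φ(116) = 56, φ(117) = 72, φ(118) = 58, φ(119) = 96, φ(120) = 32, φ(121) = 110, φ(122) = 60, φ(123) = 80, φ(124) = 60, φ(125) = 100, φ(126) = 36, φ(127) = 126, φ(128) = 64, φ(129) = 84, φ(130) = 48, φ(131) = 130, φ(132) = 40, φ(133) = 108, φ(134) = 66, φ(135) = 72, φ(136) = 64, φ(137) = 136, φ(138) = 44, φ(139) = 138, φ(140) = 48, φ(141) = 92, φ(142) = 70, φ(143) = 120, φ(144) = 48, φ(145) = 112, φ(146) = 72, φ(147) = 84, φ(148) = 72, φ(149) = 148, φ(150) = 40, φ(151) = 150, φ(152) = 72, φ(153) = 96, φ(154) = 60, φ(155) = 120, φ(156) = 48, φ(157) = 156, φ(158) = 78, φ(159) = 104, φ(160) = 64, φ(161) = 132, φ(162) = 54, φ(163) = 162, φ(164) = 80, φ(165) = 80, φ(166) = 82, φ(167) = 166, φ(168) = 48, φ(169) = 156, φ(170) = 64, φ(171) = 108, φ(172) = 84, φ(173) = 172, φ(174) = 56, φ(175) = 120, φ(176) = 80, φ(177) = 116, φ(178) = 88, φ(179) = 178, φ(180) = 48, φ(181) = 180, φ(182) = 72. Summing all 182 values: 10132. (Average order: Σ_{n ≤ x} φ(n) ~ (3/π²) x². For x = 182, (3/π²)·182² ≈ 10068.49.)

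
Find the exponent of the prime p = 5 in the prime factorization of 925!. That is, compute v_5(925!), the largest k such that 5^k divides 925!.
v_5(925!) = 230

Legendre's formula: v_p(n!) = Σ_{k ≥ 1} ⌊n / p^k⌋. For p = 5, n = 925, the terms are:
  ⌊925/5^1⌋ = ⌊925/5⌋ = 185
  ⌊925/5^2⌋ = ⌊925/25⌋ = 37
  ⌊925/5^3⌋ = ⌊925/125⌋ = 7
  ⌊925/5^4⌋ = ⌊925/625⌋ = 1
(the next term ⌊925/5^5⌋ = 0, terminating the sum). Summing: v_5(925!) = 185 + 37 + 7 + 1 = 230.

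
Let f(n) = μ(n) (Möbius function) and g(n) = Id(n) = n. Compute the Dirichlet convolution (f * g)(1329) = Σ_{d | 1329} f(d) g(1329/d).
(μ * Id)(1329) = 884

Divisors of 1329: [1, 3, 443, 1329]. For each d | 1329:
  d = 1: μ(1) · Id(1329/1) = 1 · 1329 = 1329
  d = 3: μ(3) · Id(1329/3) = -1 · 443 = -443
  d = 443: μ(443) · Id(1329/443) = -1 · 3 = -3
  d = 1329: μ(1329) · Id(1329/1329) = 1 · 1 = 1
Summing: (μ * Id)(1329) = 1329 + -443 + -3 + 1 = 884.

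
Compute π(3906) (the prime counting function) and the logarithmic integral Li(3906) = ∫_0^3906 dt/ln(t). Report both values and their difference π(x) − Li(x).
π(3906) = 539;  Li(3906) ≈ 554.01;  π(x) − Li(x) ≈ -15.01.

Direct count of primes ≤ 3906 gives π(3906) = 539. Numerical evaluation of the logarithmic integral gives Li(3906) ≈ 554.01. The difference π(x) − Li(x) ≈ -15.01 is typically negative for small/moderate x (Li(x) overestimates), though Littlewood's theorem shows this sign changes infinitely often.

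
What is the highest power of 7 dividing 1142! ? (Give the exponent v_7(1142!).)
v_7(1142!) = 189

Legendre's formula: v_p(n!) = Σ_{k ≥ 1} ⌊n / p^k⌋. For p = 7, n = 1142, the terms are:
  ⌊1142/7^1⌋ = ⌊1142/7⌋ = 163
  ⌊1142/7^2⌋ = ⌊1142/49⌋ = 23
  ⌊1142/7^3⌋ = ⌊1142/343⌋ = 3
(the next term ⌊1142/7^4⌋ = 0, terminating the sum). Summing: v_7(1142!) = 163 + 23 + 3 = 189.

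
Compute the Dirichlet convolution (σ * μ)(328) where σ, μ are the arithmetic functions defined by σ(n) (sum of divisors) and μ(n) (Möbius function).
(σ * μ)(328) = 328

Divisors of 328: [1, 2, 4, 8, 41, 82, 164, 328]. For each d | 328:
  d = 1: σ(1) · μ(328/1) = 1 · 0 = 0
  d = 2: σ(2) · μ(328/2) = 3 · 0 = 0
  d = 4: σ(4) · μ(328/4) = 7 · 1 = 7
  d = 8: σ(8) · μ(328/8) = 15 · -1 = -15
  d = 41: σ(41) · μ(328/41) = 42 · 0 = 0
  d = 82: σ(82) · μ(328/82) = 126 · 0 = 0
  d = 164: σ(164) · μ(328/164) = 294 · -1 = -294
  d = 328: σ(328) · μ(328/328) = 630 · 1 = 630
Summing: (σ * μ)(328) = 0 + 0 + 7 + -15 + 0 + 0 + -294 + 630 = 328.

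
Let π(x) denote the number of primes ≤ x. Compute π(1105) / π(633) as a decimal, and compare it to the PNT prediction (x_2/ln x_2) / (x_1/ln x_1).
π(1105)/π(633) = 185/115 ≈ 1.6087;  PNT prediction ≈ 1.6069.

π(633) = 115 and π(1105) = 185, so π(1105)/π(633) ≈ 1.6087. The PNT-predicted ratio is (1105/ln(1105)) / (633/ln(633)) ≈ 1.6069. The two agree to within a few percent, as expected.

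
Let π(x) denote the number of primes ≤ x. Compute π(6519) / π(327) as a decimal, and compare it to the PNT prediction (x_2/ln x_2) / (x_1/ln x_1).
π(6519)/π(327) = 842/66 ≈ 12.7576;  PNT prediction ≈ 13.1429.

π(327) = 66 and π(6519) = 842, so π(6519)/π(327) ≈ 12.7576. The PNT-predicted ratio is (6519/ln(6519)) / (327/ln(327)) ≈ 13.1429. The two agree to within a few percent, as expected.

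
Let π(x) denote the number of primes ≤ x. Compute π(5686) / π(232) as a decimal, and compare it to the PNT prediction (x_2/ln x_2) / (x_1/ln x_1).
π(5686)/π(232) = 748/50 ≈ 14.9600;  PNT prediction ≈ 15.4402.

π(232) = 50 and π(5686) = 748, so π(5686)/π(232) ≈ 14.9600. The PNT-predicted ratio is (5686/ln(5686)) / (232/ln(232)) ≈ 15.4402. The two agree to within a few percent, as expected.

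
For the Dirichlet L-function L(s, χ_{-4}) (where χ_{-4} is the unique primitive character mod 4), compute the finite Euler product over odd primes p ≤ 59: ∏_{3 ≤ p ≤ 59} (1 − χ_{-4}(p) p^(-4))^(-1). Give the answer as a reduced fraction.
∏ = 183445748413257490575399266073534557279290897400455519407927913/185496494900685179853577258476392044643206802826790649934643200

The odd primes p ≤ 59 are [3, 5, 7, 11, 13, 17, 19, 23, 29, 31, 37, 41, 43, 47, 53, 59]. For each, χ(p) = 1 if p ≡ 1 mod 4, χ(p) = −1 if p ≡ 3 mod 4. Taking (1 − χ(p)/p^4)^(-1) = p^4/(p^4 − χ(p)): (1 − (-1)/3^4)^(-1) · (1 − (1)/5^4)^(-1) · (1 − (-1)/7^4)^(-1) · (1 − (-1)/11^4)^(-1) · (1 − (1)/13^4)^(-1) · (1 − (1)/17^4)^(-1) · (1 − (-1)/19^4)^(-1) · (1 − (-1)/23^4)^(-1) · (1 − (1)/29^4)^(-1) · (1 − (-1)/31^4)^(-1) · (1 − (1)/37^4)^(-1) · (1 − (1)/41^4)^(-1) · (1 − (-1)/43^4)^(-1) · (1 − (-1)/47^4)^(-1) · (1 − (1)/53^4)^(-1) · (1 − (-1)/59^4)^(-1) = 183445748413257490575399266073534557279290897400455519407927913/185496494900685179853577258476392044643206802826790649934643200.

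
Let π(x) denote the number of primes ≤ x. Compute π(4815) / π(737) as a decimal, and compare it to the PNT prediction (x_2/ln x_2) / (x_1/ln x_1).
π(4815)/π(737) = 648/130 ≈ 4.9846;  PNT prediction ≈ 5.0871.

π(737) = 130 and π(4815) = 648, so π(4815)/π(737) ≈ 4.9846. The PNT-predicted ratio is (4815/ln(4815)) / (737/ln(737)) ≈ 5.0871. The two agree to within a few percent, as expected.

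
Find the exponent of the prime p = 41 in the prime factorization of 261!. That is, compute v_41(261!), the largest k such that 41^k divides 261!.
v_41(261!) = 6

Legendre's formula: v_p(n!) = Σ_{k ≥ 1} ⌊n / p^k⌋. For p = 41, n = 261, the terms are:
  ⌊261/41^1⌋ = ⌊261/41⌋ = 6
(the next term ⌊261/41^2⌋ = 0, terminating the sum). Summing: v_41(261!) = 6 = 6.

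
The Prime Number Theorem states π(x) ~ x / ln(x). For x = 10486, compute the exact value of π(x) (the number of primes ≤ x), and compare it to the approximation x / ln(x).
π(10486) = 1282;  x/ln(x) ≈ 1132.67;  relative error ≈ 11.65%.

Directly count primes up to 10486: π(10486) = 1282. The PNT approximation gives 10486/ln(10486) ≈ 10486/9.25780 ≈ 1132.67. Relative error (π(x) − x/ln(x)) / π(x) ≈ 11.65%; the approximation is known to undercount slightly (Li(x) is a better estimate).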